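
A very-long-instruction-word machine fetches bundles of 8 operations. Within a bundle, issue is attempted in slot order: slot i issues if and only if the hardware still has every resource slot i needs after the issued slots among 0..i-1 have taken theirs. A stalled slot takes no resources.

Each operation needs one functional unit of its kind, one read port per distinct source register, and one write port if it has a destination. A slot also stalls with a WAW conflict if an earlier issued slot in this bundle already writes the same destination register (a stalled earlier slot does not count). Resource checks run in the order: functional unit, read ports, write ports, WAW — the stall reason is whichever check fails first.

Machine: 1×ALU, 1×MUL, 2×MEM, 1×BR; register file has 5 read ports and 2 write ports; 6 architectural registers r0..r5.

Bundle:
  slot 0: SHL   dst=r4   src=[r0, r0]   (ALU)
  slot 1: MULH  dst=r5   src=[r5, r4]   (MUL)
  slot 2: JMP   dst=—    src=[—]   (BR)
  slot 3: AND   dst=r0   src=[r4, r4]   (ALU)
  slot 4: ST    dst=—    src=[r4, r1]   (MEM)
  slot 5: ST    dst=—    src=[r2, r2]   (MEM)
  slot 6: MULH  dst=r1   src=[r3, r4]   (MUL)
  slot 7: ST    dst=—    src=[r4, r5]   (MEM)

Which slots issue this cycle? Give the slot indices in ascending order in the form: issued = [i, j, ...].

  0. ALU→r4 ⇒ go  {0A/1Mu/2Ld/1B | 4r 1w}
  1. MUL→r5 ⇒ go  {0A/0Mu/2Ld/1B | 2r 0w}
  2. BR ⇒ go  {0A/0Mu/2Ld/0B | 2r 0w}
  3. ALU→r0 ⇒ no(FU)  {0A/0Mu/2Ld/0B | 2r 0w}
  4. MEM ⇒ go  {0A/0Mu/1Ld/0B | 0r 0w}
  5. MEM ⇒ no(RD_PORT)  {0A/0Mu/1Ld/0B | 0r 0w}
  6. MUL→r1 ⇒ no(FU)  {0A/0Mu/1Ld/0B | 0r 0w}
  7. MEM ⇒ no(RD_PORT)  {0A/0Mu/1Ld/0B | 0r 0w}

issued = [0, 1, 2, 4]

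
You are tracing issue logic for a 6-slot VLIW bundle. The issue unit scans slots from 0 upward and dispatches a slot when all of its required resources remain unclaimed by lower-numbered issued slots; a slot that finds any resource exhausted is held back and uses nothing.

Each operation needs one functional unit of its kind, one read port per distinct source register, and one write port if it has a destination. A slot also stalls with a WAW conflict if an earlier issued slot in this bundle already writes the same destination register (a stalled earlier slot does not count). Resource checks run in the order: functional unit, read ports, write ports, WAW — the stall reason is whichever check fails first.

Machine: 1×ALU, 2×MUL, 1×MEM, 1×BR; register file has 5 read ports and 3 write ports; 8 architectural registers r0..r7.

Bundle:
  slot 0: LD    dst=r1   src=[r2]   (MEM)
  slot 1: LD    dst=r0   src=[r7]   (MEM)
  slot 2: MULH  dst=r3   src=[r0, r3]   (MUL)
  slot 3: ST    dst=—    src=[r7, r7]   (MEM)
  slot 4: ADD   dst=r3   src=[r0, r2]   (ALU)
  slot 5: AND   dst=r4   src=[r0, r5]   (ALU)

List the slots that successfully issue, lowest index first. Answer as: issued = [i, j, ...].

issued = [0, 2, 5]

(0) want 1×MEM +1rd +1wr — yes → AL1|MU2|ME0|BR1|rd4|wr2
(1) want 1×MEM +1rd +1wr — FU → AL1|MU2|ME0|BR1|rd4|wr2
(2) want 1×MUL +2rd +1wr — yes → AL1|MU1|ME0|BR1|rd2|wr1
(3) want 1×MEM +1rd +0wr — FU → AL1|MU1|ME0|BR1|rd2|wr1
(4) want 1×ALU +2rd +1wr — WAW → AL1|MU1|ME0|BR1|rd2|wr1
(5) want 1×ALU +2rd +1wr — yes → AL0|MU1|ME0|BR1|rd0|wr0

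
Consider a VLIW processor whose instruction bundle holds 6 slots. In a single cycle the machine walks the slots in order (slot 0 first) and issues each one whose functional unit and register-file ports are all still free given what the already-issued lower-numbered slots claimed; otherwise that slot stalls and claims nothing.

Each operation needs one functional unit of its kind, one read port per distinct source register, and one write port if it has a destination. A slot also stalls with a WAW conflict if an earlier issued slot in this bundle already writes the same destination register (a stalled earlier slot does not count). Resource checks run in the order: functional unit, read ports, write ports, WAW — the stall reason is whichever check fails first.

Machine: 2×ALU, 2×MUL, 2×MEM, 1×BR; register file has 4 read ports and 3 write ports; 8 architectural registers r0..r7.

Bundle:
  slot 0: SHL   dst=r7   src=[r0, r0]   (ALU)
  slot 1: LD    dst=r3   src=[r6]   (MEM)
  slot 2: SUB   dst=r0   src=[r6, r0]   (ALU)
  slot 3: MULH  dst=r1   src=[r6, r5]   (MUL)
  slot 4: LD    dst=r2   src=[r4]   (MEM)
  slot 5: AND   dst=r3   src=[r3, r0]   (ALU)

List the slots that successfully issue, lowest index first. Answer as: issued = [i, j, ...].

(0) want 1×ALU +1rd +1wr — yes → AL1|MU2|ME2|BR1|rd3|wr2
(1) want 1×MEM +1rd +1wr — yes → AL1|MU2|ME1|BR1|rd2|wr1
(2) want 1×ALU +2rd +1wr — yes → AL0|MU2|ME1|BR1|rd0|wr0
(3) want 1×MUL +2rd +1wr — RD_PORT → AL0|MU2|ME1|BR1|rd0|wr0
(4) want 1×MEM +1rd +1wr — RD_PORT → AL0|MU2|ME1|BR1|rd0|wr0
(5) want 1×ALU +2rd +1wr — FU → AL0|MU2|ME1|BR1|rd0|wr0

issued = [0, 1, 2]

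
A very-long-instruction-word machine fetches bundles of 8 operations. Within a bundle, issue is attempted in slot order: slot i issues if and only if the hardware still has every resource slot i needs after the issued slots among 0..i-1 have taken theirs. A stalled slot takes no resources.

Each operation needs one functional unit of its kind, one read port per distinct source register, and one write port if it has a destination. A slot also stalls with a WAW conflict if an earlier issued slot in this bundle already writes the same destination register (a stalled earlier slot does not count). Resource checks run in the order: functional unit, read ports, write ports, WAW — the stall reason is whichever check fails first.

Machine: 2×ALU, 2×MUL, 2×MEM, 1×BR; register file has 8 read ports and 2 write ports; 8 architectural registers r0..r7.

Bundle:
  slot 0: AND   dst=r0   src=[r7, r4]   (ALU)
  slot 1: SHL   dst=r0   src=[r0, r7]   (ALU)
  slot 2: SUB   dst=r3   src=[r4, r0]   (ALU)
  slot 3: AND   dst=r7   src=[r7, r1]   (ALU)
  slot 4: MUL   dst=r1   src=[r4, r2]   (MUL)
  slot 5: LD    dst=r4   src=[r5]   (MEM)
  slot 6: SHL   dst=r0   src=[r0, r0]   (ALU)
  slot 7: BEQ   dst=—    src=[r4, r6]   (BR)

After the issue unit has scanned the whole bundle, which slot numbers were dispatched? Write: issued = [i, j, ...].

slot 0 (ALU): ISSUE — free A1,Mu2,Ld2,B1 rp6 wp1
slot 1 (ALU): stall WAW — free A1,Mu2,Ld2,B1 rp6 wp1
slot 2 (ALU): ISSUE — free A0,Mu2,Ld2,B1 rp4 wp0
slot 3 (ALU): stall FU — free A0,Mu2,Ld2,B1 rp4 wp0
slot 4 (MUL): stall WR_PORT — free A0,Mu2,Ld2,B1 rp4 wp0
slot 5 (MEM): stall WR_PORT — free A0,Mu2,Ld2,B1 rp4 wp0
slot 6 (ALU): stall FU — free A0,Mu2,Ld2,B1 rp4 wp0
slot 7 (BR): ISSUE — free A0,Mu2,Ld2,B0 rp2 wp0

issued = [0, 2, 7]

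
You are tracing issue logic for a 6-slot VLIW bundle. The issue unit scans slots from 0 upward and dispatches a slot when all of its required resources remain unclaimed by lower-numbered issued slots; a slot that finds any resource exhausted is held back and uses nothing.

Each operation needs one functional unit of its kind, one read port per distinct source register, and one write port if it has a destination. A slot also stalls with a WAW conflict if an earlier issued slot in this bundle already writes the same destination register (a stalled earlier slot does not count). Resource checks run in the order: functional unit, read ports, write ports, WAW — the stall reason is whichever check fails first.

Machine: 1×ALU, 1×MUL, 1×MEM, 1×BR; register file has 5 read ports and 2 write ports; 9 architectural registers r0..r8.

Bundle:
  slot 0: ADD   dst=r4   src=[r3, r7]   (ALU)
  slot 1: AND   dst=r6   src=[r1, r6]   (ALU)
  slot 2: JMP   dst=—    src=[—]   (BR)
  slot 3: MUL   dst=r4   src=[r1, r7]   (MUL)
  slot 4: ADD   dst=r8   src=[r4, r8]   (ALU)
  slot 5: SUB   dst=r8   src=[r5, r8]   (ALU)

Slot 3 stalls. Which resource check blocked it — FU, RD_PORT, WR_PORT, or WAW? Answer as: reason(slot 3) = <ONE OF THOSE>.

reason(slot 3) = WAW

slot 0 (ALU): ISSUE — free A0,Mu1,Ld1,B1 rp3 wp1
slot 1 (ALU): stall FU — free A0,Mu1,Ld1,B1 rp3 wp1
slot 2 (BR): ISSUE — free A0,Mu1,Ld1,B0 rp3 wp1
slot 3 (MUL): stall WAW — free A0,Mu1,Ld1,B0 rp3 wp1
slot 4 (ALU): stall FU — free A0,Mu1,Ld1,B0 rp3 wp1
slot 5 (ALU): stall FU — free A0,Mu1,Ld1,B0 rp3 wp1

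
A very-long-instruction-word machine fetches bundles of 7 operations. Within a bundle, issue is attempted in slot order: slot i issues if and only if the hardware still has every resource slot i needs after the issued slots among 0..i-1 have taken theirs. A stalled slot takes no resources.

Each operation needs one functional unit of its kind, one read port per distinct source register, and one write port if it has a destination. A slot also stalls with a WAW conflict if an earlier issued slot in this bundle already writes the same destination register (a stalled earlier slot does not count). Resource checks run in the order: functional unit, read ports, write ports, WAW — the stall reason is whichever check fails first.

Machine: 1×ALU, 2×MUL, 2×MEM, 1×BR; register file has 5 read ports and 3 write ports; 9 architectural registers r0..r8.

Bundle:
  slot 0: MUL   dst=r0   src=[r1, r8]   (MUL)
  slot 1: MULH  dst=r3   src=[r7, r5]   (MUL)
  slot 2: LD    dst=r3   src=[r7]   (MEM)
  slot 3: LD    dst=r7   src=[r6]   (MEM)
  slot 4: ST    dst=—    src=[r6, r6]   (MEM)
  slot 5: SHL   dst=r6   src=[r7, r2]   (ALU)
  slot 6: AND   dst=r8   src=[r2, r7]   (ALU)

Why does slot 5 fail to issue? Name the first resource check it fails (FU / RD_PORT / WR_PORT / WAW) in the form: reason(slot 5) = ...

reason(slot 5) = RD_PORT

(0) want 1×MUL +2rd +1wr — yes → AL1|MU1|ME2|BR1|rd3|wr2
(1) want 1×MUL +2rd +1wr — yes → AL1|MU0|ME2|BR1|rd1|wr1
(2) want 1×MEM +1rd +1wr — WAW → AL1|MU0|ME2|BR1|rd1|wr1
(3) want 1×MEM +1rd +1wr — yes → AL1|MU0|ME1|BR1|rd0|wr0
(4) want 1×MEM +1rd +0wr — RD_PORT → AL1|MU0|ME1|BR1|rd0|wr0
(5) want 1×ALU +2rd +1wr — RD_PORT → AL1|MU0|ME1|BR1|rd0|wr0
(6) want 1×ALU +2rd +1wr — RD_PORT → AL1|MU0|ME1|BR1|rd0|wr0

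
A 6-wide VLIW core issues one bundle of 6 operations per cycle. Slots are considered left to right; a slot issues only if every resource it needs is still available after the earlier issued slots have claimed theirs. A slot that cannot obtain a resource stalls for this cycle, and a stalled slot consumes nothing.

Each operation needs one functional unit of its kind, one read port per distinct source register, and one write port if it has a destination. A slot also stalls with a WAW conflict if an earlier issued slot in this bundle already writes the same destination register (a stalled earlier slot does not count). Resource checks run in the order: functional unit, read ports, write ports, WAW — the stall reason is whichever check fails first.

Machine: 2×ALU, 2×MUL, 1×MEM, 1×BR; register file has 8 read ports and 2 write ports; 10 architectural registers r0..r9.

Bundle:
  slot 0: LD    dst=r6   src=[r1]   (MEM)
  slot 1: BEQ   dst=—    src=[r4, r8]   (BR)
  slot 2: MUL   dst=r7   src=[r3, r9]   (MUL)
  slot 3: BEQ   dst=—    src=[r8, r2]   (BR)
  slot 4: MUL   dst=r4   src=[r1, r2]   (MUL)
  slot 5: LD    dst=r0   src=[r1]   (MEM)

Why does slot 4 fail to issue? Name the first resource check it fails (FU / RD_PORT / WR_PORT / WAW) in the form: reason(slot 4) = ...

#0 MEM src=r1 dispatched  <A:2 Mu:2 Ld:0 B:1 rd:7 wr:1>
#1 BR src=r4,r8 dispatched  <A:2 Mu:2 Ld:0 B:0 rd:5 wr:1>
#2 MUL src=r3,r9 dispatched  <A:2 Mu:1 Ld:0 B:0 rd:3 wr:0>
#3 BR src=r8,r2 held:FU  <A:2 Mu:1 Ld:0 B:0 rd:3 wr:0>
#4 MUL src=r1,r2 held:WR_PORT  <A:2 Mu:1 Ld:0 B:0 rd:3 wr:0>
#5 MEM src=r1 held:FU  <A:2 Mu:1 Ld:0 B:0 rd:3 wr:0>

reason(slot 4) = WR_PORT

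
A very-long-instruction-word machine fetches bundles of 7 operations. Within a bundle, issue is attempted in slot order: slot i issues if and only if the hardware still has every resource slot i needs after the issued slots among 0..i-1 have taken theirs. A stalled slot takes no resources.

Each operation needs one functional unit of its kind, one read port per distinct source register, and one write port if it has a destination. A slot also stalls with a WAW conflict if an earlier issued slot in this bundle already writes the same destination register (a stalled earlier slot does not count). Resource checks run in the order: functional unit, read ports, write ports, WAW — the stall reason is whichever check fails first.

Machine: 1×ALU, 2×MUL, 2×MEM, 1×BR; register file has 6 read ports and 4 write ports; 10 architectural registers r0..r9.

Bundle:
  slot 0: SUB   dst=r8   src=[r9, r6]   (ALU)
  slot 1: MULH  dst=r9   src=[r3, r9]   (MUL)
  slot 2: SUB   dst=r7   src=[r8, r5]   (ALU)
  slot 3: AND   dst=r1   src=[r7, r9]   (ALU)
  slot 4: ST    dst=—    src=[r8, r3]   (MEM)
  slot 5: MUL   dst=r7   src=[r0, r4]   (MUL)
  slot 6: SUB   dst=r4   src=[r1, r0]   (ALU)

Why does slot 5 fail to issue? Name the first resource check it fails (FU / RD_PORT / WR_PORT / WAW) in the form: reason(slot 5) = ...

slot 0 (ALU): ISSUE — free A0,Mu2,Ld2,B1 rp4 wp3
slot 1 (MUL): ISSUE — free A0,Mu1,Ld2,B1 rp2 wp2
slot 2 (ALU): stall FU — free A0,Mu1,Ld2,B1 rp2 wp2
slot 3 (ALU): stall FU — free A0,Mu1,Ld2,B1 rp2 wp2
slot 4 (MEM): ISSUE — free A0,Mu1,Ld1,B1 rp0 wp2
slot 5 (MUL): stall RD_PORT — free A0,Mu1,Ld1,B1 rp0 wp2
slot 6 (ALU): stall FU — free A0,Mu1,Ld1,B1 rp0 wp2

reason(slot 5) = RD_PORT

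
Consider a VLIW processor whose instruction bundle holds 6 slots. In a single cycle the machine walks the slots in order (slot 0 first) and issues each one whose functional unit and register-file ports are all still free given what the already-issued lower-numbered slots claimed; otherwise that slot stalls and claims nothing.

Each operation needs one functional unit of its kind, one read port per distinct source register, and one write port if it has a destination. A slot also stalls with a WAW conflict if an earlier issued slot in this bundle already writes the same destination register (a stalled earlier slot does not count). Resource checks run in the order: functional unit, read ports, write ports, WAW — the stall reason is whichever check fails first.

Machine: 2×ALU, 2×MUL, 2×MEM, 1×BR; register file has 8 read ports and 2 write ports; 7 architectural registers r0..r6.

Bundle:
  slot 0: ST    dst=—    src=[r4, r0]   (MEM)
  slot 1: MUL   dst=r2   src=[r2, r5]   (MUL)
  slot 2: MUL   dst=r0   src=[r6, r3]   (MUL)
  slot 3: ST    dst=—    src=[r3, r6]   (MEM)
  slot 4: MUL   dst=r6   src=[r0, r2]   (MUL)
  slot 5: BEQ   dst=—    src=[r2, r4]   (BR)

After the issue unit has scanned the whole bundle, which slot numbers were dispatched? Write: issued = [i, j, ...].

#0 MEM src=r4,r0 dispatched  <A:2 Mu:2 Ld:1 B:1 rd:6 wr:2>
#1 MUL src=r2,r5 dispatched  <A:2 Mu:1 Ld:1 B:1 rd:4 wr:1>
#2 MUL src=r6,r3 dispatched  <A:2 Mu:0 Ld:1 B:1 rd:2 wr:0>
#3 MEM src=r3,r6 dispatched  <A:2 Mu:0 Ld:0 B:1 rd:0 wr:0>
#4 MUL src=r0,r2 held:FU  <A:2 Mu:0 Ld:0 B:1 rd:0 wr:0>
#5 BR src=r2,r4 held:RD_PORT  <A:2 Mu:0 Ld:0 B:1 rd:0 wr:0>

issued = [0, 1, 2, 3]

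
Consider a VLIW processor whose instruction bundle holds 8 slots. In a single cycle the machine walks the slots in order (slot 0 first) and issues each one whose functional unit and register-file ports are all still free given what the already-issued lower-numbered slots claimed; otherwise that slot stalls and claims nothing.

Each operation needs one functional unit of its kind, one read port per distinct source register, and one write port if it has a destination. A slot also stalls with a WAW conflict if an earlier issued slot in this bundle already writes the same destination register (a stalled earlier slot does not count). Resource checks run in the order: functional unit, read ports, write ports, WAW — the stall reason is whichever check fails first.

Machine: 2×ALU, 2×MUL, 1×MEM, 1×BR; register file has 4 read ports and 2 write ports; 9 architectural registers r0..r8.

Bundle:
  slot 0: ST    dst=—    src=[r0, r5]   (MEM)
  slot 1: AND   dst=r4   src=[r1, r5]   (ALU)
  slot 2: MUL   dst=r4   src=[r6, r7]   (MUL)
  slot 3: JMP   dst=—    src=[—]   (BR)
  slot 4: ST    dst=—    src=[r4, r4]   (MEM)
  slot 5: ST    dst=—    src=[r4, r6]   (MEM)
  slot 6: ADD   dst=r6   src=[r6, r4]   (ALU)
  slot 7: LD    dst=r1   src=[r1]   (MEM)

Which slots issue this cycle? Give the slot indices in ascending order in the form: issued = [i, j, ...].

issued = [0, 1, 3]

  0. MEM ⇒ go  {2A/2Mu/0Ld/1B | 2r 2w}
  1. ALU→r4 ⇒ go  {1A/2Mu/0Ld/1B | 0r 1w}
  2. MUL→r4 ⇒ no(RD_PORT)  {1A/2Mu/0Ld/1B | 0r 1w}
  3. BR ⇒ go  {1A/2Mu/0Ld/0B | 0r 1w}
  4. MEM ⇒ no(FU)  {1A/2Mu/0Ld/0B | 0r 1w}
  5. MEM ⇒ no(FU)  {1A/2Mu/0Ld/0B | 0r 1w}
  6. ALU→r6 ⇒ no(RD_PORT)  {1A/2Mu/0Ld/0B | 0r 1w}
  7. MEM→r1 ⇒ no(FU)  {1A/2Mu/0Ld/0B | 0r 1w}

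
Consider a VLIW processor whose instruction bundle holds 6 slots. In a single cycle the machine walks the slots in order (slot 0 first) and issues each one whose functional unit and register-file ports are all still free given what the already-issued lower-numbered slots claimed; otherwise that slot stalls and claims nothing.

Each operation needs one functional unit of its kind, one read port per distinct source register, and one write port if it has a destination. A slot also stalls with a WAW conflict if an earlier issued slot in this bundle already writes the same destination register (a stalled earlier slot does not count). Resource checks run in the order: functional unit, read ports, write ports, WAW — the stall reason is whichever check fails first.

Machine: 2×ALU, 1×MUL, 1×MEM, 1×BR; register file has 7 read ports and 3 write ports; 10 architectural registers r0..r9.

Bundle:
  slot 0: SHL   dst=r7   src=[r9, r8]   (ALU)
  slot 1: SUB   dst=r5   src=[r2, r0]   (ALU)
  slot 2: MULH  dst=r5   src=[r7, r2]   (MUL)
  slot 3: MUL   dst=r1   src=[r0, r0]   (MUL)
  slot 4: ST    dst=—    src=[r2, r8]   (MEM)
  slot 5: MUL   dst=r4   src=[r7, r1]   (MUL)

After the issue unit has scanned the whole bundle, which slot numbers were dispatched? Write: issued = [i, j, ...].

slot 0 (ALU): ISSUE — free A1,Mu1,Ld1,B1 rp5 wp2
slot 1 (ALU): ISSUE — free A0,Mu1,Ld1,B1 rp3 wp1
slot 2 (MUL): stall WAW — free A0,Mu1,Ld1,B1 rp3 wp1
slot 3 (MUL): ISSUE — free A0,Mu0,Ld1,B1 rp2 wp0
slot 4 (MEM): ISSUE — free A0,Mu0,Ld0,B1 rp0 wp0
slot 5 (MUL): stall FU — free A0,Mu0,Ld0,B1 rp0 wp0

issued = [0, 1, 3, 4]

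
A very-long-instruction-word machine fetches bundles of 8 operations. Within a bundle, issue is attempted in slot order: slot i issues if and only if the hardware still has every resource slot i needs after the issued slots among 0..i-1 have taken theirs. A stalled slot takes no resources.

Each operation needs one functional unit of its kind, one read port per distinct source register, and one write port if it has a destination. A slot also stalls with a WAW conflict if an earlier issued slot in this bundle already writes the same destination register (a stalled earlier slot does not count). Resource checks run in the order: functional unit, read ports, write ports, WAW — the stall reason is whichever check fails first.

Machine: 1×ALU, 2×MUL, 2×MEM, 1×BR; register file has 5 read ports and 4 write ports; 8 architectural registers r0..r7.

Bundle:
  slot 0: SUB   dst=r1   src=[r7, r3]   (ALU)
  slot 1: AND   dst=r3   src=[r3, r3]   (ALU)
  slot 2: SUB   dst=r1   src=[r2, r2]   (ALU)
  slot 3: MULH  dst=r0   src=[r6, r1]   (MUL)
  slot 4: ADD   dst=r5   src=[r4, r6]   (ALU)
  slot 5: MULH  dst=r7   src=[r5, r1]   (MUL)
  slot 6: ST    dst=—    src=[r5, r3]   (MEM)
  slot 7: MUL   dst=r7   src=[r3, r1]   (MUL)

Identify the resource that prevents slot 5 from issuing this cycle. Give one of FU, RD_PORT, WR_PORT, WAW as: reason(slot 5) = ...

slot 0 (ALU): ISSUE — free A0,Mu2,Ld2,B1 rp3 wp3
slot 1 (ALU): stall FU — free A0,Mu2,Ld2,B1 rp3 wp3
slot 2 (ALU): stall FU — free A0,Mu2,Ld2,B1 rp3 wp3
slot 3 (MUL): ISSUE — free A0,Mu1,Ld2,B1 rp1 wp2
slot 4 (ALU): stall FU — free A0,Mu1,Ld2,B1 rp1 wp2
slot 5 (MUL): stall RD_PORT — free A0,Mu1,Ld2,B1 rp1 wp2
slot 6 (MEM): stall RD_PORT — free A0,Mu1,Ld2,B1 rp1 wp2
slot 7 (MUL): stall RD_PORT — free A0,Mu1,Ld2,B1 rp1 wp2

reason(slot 5) = RD_PORT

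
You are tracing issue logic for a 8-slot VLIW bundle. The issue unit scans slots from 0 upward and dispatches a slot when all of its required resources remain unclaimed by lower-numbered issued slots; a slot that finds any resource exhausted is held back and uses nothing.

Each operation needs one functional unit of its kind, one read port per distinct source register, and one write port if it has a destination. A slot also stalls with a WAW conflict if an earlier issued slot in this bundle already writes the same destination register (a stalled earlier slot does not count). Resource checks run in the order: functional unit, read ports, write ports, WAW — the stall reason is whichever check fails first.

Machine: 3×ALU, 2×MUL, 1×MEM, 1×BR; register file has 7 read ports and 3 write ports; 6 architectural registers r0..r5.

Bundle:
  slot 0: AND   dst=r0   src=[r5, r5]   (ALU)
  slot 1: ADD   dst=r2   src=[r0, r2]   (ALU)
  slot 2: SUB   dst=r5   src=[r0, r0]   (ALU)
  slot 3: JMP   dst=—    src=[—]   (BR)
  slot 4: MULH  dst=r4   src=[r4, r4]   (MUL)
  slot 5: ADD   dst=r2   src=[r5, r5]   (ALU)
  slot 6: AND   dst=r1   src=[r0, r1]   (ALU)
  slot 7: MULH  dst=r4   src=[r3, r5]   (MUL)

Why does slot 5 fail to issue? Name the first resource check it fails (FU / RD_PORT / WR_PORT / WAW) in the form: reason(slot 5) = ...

[0] ALU needs rd=1 wr=1: ok; after: ALU=2 MUL=2 MEM=1 BR=1, R=6, W=2
[1] ALU needs rd=2 wr=1: ok; after: ALU=1 MUL=2 MEM=1 BR=1, R=4, W=1
[2] ALU needs rd=1 wr=1: ok; after: ALU=0 MUL=2 MEM=1 BR=1, R=3, W=0
[3] BR needs rd=0 wr=0: ok; after: ALU=0 MUL=2 MEM=1 BR=0, R=3, W=0
[4] MUL needs rd=1 wr=1: WR_PORT; after: ALU=0 MUL=2 MEM=1 BR=0, R=3, W=0
[5] ALU needs rd=1 wr=1: FU; after: ALU=0 MUL=2 MEM=1 BR=0, R=3, W=0
[6] ALU needs rd=2 wr=1: FU; after: ALU=0 MUL=2 MEM=1 BR=0, R=3, W=0
[7] MUL needs rd=2 wr=1: WR_PORT; after: ALU=0 MUL=2 MEM=1 BR=0, R=3, W=0

reason(slot 5) = FU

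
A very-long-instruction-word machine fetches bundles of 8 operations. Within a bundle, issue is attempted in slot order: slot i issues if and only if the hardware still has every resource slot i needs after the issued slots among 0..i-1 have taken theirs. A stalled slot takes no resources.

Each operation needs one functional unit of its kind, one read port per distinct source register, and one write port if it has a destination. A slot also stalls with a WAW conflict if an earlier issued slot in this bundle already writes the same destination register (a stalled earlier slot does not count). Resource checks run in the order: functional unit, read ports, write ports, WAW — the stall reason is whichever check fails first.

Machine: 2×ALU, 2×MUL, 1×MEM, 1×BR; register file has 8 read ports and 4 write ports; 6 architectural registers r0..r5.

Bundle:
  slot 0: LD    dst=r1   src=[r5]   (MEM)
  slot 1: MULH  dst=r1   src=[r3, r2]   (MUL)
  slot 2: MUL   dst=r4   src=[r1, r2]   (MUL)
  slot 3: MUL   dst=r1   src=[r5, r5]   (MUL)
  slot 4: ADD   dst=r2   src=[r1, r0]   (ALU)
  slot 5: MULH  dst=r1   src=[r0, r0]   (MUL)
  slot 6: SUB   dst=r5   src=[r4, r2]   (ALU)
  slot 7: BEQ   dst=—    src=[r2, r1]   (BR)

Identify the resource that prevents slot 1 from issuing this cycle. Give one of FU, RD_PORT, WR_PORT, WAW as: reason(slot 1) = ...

reason(slot 1) = WAW

#0 MEM src=r5 dispatched  <A:2 Mu:2 Ld:0 B:1 rd:7 wr:3>
#1 MUL src=r3,r2 held:WAW  <A:2 Mu:2 Ld:0 B:1 rd:7 wr:3>
#2 MUL src=r1,r2 dispatched  <A:2 Mu:1 Ld:0 B:1 rd:5 wr:2>
#3 MUL src=r5,r5 held:WAW  <A:2 Mu:1 Ld:0 B:1 rd:5 wr:2>
#4 ALU src=r1,r0 dispatched  <A:1 Mu:1 Ld:0 B:1 rd:3 wr:1>
#5 MUL src=r0,r0 held:WAW  <A:1 Mu:1 Ld:0 B:1 rd:3 wr:1>
#6 ALU src=r4,r2 dispatched  <A:0 Mu:1 Ld:0 B:1 rd:1 wr:0>
#7 BR src=r2,r1 held:RD_PORT  <A:0 Mu:1 Ld:0 B:1 rd:1 wr:0>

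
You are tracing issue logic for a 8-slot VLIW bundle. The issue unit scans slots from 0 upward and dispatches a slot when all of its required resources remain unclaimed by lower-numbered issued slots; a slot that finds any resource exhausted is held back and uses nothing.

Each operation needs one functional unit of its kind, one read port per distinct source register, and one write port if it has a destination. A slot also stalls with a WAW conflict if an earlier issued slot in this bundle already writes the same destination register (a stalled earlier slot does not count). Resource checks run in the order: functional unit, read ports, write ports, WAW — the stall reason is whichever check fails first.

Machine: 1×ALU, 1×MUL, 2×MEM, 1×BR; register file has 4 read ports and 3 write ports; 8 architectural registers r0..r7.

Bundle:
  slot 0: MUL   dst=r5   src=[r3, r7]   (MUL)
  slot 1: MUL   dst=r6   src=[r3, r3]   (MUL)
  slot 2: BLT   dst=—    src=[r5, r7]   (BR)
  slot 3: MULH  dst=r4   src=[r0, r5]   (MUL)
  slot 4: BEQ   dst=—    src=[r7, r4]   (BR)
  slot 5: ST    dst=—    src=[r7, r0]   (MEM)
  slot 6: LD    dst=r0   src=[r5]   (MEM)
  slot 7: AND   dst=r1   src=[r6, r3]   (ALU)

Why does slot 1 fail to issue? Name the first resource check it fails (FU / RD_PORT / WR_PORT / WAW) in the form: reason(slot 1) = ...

(0) want 1×MUL +2rd +1wr — yes → AL1|MU0|ME2|BR1|rd2|wr2
(1) want 1×MUL +1rd +1wr — FU → AL1|MU0|ME2|BR1|rd2|wr2
(2) want 1×BR +2rd +0wr — yes → AL1|MU0|ME2|BR0|rd0|wr2
(3) want 1×MUL +2rd +1wr — FU → AL1|MU0|ME2|BR0|rd0|wr2
(4) want 1×BR +2rd +0wr — FU → AL1|MU0|ME2|BR0|rd0|wr2
(5) want 1×MEM +2rd +0wr — RD_PORT → AL1|MU0|ME2|BR0|rd0|wr2
(6) want 1×MEM +1rd +1wr — RD_PORT → AL1|MU0|ME2|BR0|rd0|wr2
(7) want 1×ALU +2rd +1wr — RD_PORT → AL1|MU0|ME2|BR0|rd0|wr2

reason(slot 1) = FU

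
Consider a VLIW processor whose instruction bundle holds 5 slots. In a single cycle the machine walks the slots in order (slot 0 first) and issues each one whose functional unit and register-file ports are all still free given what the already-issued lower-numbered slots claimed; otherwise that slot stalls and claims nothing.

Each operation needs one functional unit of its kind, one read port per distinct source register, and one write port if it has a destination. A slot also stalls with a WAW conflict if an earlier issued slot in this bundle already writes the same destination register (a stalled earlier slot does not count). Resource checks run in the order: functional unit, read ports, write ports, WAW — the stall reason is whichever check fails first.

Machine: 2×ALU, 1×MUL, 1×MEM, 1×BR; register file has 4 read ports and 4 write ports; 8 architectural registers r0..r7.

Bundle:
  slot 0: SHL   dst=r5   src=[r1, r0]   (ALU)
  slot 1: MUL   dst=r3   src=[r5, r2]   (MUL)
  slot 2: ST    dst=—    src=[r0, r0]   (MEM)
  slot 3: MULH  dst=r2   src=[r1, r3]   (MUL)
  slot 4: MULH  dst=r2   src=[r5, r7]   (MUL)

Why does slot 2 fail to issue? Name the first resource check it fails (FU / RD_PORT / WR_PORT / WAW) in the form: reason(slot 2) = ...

reason(slot 2) = RD_PORT

(0) want 1×ALU +2rd +1wr — yes → AL1|MU1|ME1|BR1|rd2|wr3
(1) want 1×MUL +2rd +1wr — yes → AL1|MU0|ME1|BR1|rd0|wr2
(2) want 1×MEM +1rd +0wr — RD_PORT → AL1|MU0|ME1|BR1|rd0|wr2
(3) want 1×MUL +2rd +1wr — FU → AL1|MU0|ME1|BR1|rd0|wr2
(4) want 1×MUL +2rd +1wr — FU → AL1|MU0|ME1|BR1|rd0|wr2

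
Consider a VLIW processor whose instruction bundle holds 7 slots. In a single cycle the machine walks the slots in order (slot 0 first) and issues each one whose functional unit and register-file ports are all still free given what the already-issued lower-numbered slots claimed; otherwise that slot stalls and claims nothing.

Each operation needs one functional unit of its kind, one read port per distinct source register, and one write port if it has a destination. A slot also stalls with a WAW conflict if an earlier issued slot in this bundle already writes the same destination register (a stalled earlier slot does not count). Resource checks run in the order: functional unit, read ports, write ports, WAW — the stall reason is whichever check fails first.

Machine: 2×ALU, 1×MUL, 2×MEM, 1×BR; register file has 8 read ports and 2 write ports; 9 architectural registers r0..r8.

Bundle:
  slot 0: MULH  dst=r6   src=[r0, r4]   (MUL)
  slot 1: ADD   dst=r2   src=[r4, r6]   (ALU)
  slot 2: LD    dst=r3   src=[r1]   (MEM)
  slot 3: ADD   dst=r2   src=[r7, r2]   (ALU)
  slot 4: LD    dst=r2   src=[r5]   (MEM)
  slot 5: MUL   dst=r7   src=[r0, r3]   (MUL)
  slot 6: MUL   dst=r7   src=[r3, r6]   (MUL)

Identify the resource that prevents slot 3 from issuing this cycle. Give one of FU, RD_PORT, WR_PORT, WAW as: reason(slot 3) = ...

reason(slot 3) = WR_PORT

[0] MUL needs rd=2 wr=1: ok; after: ALU=2 MUL=0 MEM=2 BR=1, R=6, W=1
[1] ALU needs rd=2 wr=1: ok; after: ALU=1 MUL=0 MEM=2 BR=1, R=4, W=0
[2] MEM needs rd=1 wr=1: WR_PORT; after: ALU=1 MUL=0 MEM=2 BR=1, R=4, W=0
[3] ALU needs rd=2 wr=1: WR_PORT; after: ALU=1 MUL=0 MEM=2 BR=1, R=4, W=0
[4] MEM needs rd=1 wr=1: WR_PORT; after: ALU=1 MUL=0 MEM=2 BR=1, R=4, W=0
[5] MUL needs rd=2 wr=1: FU; after: ALU=1 MUL=0 MEM=2 BR=1, R=4, W=0
[6] MUL needs rd=2 wr=1: FU; after: ALU=1 MUL=0 MEM=2 BR=1, R=4, W=0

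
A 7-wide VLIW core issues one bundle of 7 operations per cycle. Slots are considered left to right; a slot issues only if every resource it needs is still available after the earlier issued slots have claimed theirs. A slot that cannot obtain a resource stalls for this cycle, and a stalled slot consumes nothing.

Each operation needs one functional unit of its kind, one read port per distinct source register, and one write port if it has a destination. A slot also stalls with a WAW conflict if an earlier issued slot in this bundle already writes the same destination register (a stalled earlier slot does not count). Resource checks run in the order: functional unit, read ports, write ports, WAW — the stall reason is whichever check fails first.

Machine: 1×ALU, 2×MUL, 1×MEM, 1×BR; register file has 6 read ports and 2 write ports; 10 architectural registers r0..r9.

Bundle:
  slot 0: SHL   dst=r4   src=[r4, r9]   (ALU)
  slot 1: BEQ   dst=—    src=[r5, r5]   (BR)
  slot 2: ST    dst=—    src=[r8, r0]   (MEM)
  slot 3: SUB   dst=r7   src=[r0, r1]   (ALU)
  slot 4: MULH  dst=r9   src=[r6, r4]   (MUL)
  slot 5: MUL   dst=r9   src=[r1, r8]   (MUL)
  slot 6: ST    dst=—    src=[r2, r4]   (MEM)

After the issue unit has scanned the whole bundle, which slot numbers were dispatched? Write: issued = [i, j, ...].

issued = [0, 1, 2]

  0. ALU→r4 ⇒ go  {0A/2Mu/1Ld/1B | 4r 1w}
  1. BR ⇒ go  {0A/2Mu/1Ld/0B | 3r 1w}
  2. MEM ⇒ go  {0A/2Mu/0Ld/0B | 1r 1w}
  3. ALU→r7 ⇒ no(FU)  {0A/2Mu/0Ld/0B | 1r 1w}
  4. MUL→r9 ⇒ no(RD_PORT)  {0A/2Mu/0Ld/0B | 1r 1w}
  5. MUL→r9 ⇒ no(RD_PORT)  {0A/2Mu/0Ld/0B | 1r 1w}
  6. MEM ⇒ no(FU)  {0A/2Mu/0Ld/0B | 1r 1w}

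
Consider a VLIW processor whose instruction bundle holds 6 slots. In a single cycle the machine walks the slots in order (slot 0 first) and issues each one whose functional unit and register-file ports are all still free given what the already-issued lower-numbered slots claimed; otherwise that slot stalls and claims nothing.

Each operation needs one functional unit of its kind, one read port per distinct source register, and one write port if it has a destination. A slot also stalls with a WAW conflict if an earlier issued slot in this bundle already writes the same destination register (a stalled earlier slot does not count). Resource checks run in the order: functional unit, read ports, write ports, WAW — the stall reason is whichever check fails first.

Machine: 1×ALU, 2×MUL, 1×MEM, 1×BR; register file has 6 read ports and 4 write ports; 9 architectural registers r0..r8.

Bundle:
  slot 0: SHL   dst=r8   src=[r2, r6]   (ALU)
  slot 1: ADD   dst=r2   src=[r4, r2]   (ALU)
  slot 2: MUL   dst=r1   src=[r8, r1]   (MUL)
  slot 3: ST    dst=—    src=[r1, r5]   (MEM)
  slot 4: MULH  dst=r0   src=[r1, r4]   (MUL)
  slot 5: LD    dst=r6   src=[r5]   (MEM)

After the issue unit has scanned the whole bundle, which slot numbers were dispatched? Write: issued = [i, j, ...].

issued = [0, 2, 3]

  0. ALU→r8 ⇒ go  {0A/2Mu/1Ld/1B | 4r 3w}
  1. ALU→r2 ⇒ no(FU)  {0A/2Mu/1Ld/1B | 4r 3w}
  2. MUL→r1 ⇒ go  {0A/1Mu/1Ld/1B | 2r 2w}
  3. MEM ⇒ go  {0A/1Mu/0Ld/1B | 0r 2w}
  4. MUL→r0 ⇒ no(RD_PORT)  {0A/1Mu/0Ld/1B | 0r 2w}
  5. MEM→r6 ⇒ no(FU)  {0A/1Mu/0Ld/1B | 0r 2w}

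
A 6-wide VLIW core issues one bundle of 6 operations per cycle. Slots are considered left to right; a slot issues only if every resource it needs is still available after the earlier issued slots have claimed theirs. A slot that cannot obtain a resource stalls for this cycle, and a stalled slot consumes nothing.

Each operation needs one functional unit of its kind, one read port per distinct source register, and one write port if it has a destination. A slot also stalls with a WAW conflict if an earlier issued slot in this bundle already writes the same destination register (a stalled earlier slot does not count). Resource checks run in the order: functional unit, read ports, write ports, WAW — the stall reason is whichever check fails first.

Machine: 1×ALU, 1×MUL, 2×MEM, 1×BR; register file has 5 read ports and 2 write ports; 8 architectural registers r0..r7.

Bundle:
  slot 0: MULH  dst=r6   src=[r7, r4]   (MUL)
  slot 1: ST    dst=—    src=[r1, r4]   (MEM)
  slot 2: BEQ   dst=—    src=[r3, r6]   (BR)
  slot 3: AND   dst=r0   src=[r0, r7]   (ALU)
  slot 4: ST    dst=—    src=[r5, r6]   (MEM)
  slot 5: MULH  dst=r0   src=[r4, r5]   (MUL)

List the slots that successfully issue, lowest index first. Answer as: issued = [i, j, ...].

issued = [0, 1]

slot 0 (MUL): ISSUE — free A1,Mu0,Ld2,B1 rp3 wp1
slot 1 (MEM): ISSUE — free A1,Mu0,Ld1,B1 rp1 wp1
slot 2 (BR): stall RD_PORT — free A1,Mu0,Ld1,B1 rp1 wp1
slot 3 (ALU): stall RD_PORT — free A1,Mu0,Ld1,B1 rp1 wp1
slot 4 (MEM): stall RD_PORT — free A1,Mu0,Ld1,B1 rp1 wp1
slot 5 (MUL): stall FU — free A1,Mu0,Ld1,B1 rp1 wp1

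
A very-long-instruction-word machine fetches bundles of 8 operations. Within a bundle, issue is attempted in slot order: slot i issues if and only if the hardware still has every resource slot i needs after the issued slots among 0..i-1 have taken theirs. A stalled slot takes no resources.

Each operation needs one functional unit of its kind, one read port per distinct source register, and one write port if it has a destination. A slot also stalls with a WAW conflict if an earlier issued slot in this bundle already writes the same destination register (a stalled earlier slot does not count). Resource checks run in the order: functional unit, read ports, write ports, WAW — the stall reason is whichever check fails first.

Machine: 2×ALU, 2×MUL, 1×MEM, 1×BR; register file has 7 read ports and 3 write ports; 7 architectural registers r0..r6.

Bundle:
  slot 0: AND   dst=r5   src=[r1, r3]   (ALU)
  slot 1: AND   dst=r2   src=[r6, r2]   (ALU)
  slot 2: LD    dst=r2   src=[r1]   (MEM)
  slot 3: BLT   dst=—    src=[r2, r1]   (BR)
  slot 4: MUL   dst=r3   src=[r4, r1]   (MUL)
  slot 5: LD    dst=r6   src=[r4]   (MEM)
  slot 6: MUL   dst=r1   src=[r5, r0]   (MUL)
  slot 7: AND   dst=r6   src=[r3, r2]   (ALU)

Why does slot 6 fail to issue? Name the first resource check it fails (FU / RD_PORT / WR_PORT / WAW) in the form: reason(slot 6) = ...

reason(slot 6) = RD_PORT

(0) want 1×ALU +2rd +1wr — yes → AL1|MU2|ME1|BR1|rd5|wr2
(1) want 1×ALU +2rd +1wr — yes → AL0|MU2|ME1|BR1|rd3|wr1
(2) want 1×MEM +1rd +1wr — WAW → AL0|MU2|ME1|BR1|rd3|wr1
(3) want 1×BR +2rd +0wr — yes → AL0|MU2|ME1|BR0|rd1|wr1
(4) want 1×MUL +2rd +1wr — RD_PORT → AL0|MU2|ME1|BR0|rd1|wr1
(5) want 1×MEM +1rd +1wr — yes → AL0|MU2|ME0|BR0|rd0|wr0
(6) want 1×MUL +2rd +1wr — RD_PORT → AL0|MU2|ME0|BR0|rd0|wr0
(7) want 1×ALU +2rd +1wr — FU → AL0|MU2|ME0|BR0|rd0|wr0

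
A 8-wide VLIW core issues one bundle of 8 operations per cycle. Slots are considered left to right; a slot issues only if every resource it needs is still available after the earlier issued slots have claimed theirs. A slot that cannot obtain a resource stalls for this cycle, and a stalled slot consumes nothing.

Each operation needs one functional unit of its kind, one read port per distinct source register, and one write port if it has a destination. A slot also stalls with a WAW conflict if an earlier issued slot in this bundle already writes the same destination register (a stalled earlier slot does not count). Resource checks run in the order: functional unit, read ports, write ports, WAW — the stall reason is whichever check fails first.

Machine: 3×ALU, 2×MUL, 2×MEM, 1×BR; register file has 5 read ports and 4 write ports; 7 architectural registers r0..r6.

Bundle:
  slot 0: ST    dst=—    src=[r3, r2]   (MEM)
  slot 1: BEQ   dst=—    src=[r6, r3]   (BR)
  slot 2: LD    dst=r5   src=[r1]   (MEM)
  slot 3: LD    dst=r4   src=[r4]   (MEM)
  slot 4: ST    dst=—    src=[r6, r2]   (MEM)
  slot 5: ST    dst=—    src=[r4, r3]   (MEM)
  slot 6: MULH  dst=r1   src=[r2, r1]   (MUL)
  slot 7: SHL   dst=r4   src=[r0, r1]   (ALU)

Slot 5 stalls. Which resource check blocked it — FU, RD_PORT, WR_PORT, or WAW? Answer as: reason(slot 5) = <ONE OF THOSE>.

reason(slot 5) = FU

slot 0 (MEM): ISSUE — free A3,Mu2,Ld1,B1 rp3 wp4
slot 1 (BR): ISSUE — free A3,Mu2,Ld1,B0 rp1 wp4
slot 2 (MEM): ISSUE — free A3,Mu2,Ld0,B0 rp0 wp3
slot 3 (MEM): stall FU — free A3,Mu2,Ld0,B0 rp0 wp3
slot 4 (MEM): stall FU — free A3,Mu2,Ld0,B0 rp0 wp3
slot 5 (MEM): stall FU — free A3,Mu2,Ld0,B0 rp0 wp3
slot 6 (MUL): stall RD_PORT — free A3,Mu2,Ld0,B0 rp0 wp3
slot 7 (ALU): stall RD_PORT — free A3,Mu2,Ld0,B0 rp0 wp3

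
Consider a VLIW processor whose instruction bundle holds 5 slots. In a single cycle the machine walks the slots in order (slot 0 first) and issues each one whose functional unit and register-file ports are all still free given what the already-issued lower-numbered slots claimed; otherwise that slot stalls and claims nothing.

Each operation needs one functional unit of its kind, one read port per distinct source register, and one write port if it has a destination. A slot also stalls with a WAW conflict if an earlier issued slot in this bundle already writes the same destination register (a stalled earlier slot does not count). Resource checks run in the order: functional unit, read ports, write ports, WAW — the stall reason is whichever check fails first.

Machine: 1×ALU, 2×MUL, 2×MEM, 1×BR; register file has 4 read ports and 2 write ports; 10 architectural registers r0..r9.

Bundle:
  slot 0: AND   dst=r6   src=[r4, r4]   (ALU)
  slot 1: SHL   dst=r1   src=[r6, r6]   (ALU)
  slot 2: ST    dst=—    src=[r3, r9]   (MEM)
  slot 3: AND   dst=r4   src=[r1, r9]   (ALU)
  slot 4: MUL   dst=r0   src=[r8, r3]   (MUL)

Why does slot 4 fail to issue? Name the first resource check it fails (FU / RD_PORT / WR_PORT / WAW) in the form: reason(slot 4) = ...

reason(slot 4) = RD_PORT

(0) want 1×ALU +1rd +1wr — yes → AL0|MU2|ME2|BR1|rd3|wr1
(1) want 1×ALU +1rd +1wr — FU → AL0|MU2|ME2|BR1|rd3|wr1
(2) want 1×MEM +2rd +0wr — yes → AL0|MU2|ME1|BR1|rd1|wr1
(3) want 1×ALU +2rd +1wr — FU → AL0|MU2|ME1|BR1|rd1|wr1
(4) want 1×MUL +2rd +1wr — RD_PORT → AL0|MU2|ME1|BR1|rd1|wr1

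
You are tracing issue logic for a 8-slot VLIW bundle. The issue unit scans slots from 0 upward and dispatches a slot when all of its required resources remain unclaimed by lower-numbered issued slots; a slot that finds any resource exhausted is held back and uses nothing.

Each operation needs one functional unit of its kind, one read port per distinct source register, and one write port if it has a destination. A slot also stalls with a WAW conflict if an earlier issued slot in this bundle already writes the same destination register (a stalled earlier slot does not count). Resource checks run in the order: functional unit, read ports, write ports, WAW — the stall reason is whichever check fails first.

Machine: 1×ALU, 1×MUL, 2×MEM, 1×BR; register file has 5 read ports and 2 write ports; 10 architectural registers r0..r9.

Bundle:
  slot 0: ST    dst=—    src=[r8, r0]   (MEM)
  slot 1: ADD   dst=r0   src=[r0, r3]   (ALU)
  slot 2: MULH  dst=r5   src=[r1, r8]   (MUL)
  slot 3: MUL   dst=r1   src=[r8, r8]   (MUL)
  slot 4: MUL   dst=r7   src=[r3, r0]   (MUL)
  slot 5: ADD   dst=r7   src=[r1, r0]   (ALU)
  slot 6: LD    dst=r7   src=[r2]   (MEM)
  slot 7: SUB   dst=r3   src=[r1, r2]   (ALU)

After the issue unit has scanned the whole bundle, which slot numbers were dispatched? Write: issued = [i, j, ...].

  0. MEM ⇒ go  {1A/1Mu/1Ld/1B | 3r 2w}
  1. ALU→r0 ⇒ go  {0A/1Mu/1Ld/1B | 1r 1w}
  2. MUL→r5 ⇒ no(RD_PORT)  {0A/1Mu/1Ld/1B | 1r 1w}
  3. MUL→r1 ⇒ go  {0A/0Mu/1Ld/1B | 0r 0w}
  4. MUL→r7 ⇒ no(FU)  {0A/0Mu/1Ld/1B | 0r 0w}
  5. ALU→r7 ⇒ no(FU)  {0A/0Mu/1Ld/1B | 0r 0w}
  6. MEM→r7 ⇒ no(RD_PORT)  {0A/0Mu/1Ld/1B | 0r 0w}
  7. ALU→r3 ⇒ no(FU)  {0A/0Mu/1Ld/1B | 0r 0w}

issued = [0, 1, 3]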